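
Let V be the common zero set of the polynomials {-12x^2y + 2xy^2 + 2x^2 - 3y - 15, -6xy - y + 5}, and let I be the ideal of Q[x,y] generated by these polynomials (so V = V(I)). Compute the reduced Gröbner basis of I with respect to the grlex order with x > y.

This is the nonlinear analogue of row-reducing a linear system.

f_1 = -12x^2y + 2xy^2 + 2x^2 - 3y - 15, LT = x^2y.
f_2 = -6xy - y + 5, LT = xy.

S(f_1,f_2): lcm = x^2y. S = -1/6xy^2 - 1/6x^2 - 1/6xy + 5/6x + 1/4y + 5/4.
  reduce S modulo (f_1, f_2):
  remainder -1/6x^2 + 1/36y^2 + 5/6x + 5/36y + 10/9 ≠ 0; add g_3 = -1/6x^2 + 1/36y^2 + 5/6x + 5/36y + 10/9 to the basis.

S(f_1,g_3): lcm = x^2y. S = -1/6xy^2 + 1/6y^3 - 1/6x^2 + 5xy + 5/6y^2 + 83/12y + 5/4.
  reduce S modulo (f_1, f_2, g_3):
  remainder 1/6y^3 + 5/6y^2 - 5/6x + 209/36y + 155/36 ≠ 0; add g_4 = 1/6y^3 + 5/6y^2 - 5/6x + 209/36y + 155/36 to the basis.

The other S-polynomials (S(f_2,g_3), S(f_1,g_4), S(f_2,g_4), S(g_3,g_4)) all reduce to 0 modulo the current basis, so we have a Gröbner basis.
Inter-reduce: drop elements whose leading term is divisible by another's, tail-reduce, and make monic.

G = {y^3 + 5y^2 - 5x + 209/6y + 155/6, x^2 - 1/6y^2 - 5x - 5/6y - 20/3, xy + 1/6y - 5/6}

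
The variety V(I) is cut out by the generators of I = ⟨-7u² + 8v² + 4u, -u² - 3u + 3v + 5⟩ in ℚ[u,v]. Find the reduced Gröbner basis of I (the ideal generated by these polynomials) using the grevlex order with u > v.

G = {u² + 3u - 3v - 5, v² + 25/8u - 21/8v - 35/8}

f_1 = -7u² + 8v² + 4u, LT = u².
f_2 = -u² - 3u + 3v + 5, LT = u².

S(f_1,f_2): lcm = u². S = -8/7v² - 25/7u + 3v + 5.
  leading term v²: no divisor's leading term divides it; move -8/7v² to the remainder.
  leading term u: no divisor's leading term divides it; move -25/7u to the remainder.
  leading term v: no divisor's leading term divides it; move 3v to the remainder.
  leading term 1: no divisor's leading term divides it; move 5 to the remainder.
  remainder -8/7v² - 25/7u + 3v + 5 ≠ 0; add g_3 = -8/7v² - 25/7u + 3v + 5 to the basis.

The other S-polynomials (S(f_1,g_3), S(f_2,g_3)) all reduce to 0 modulo the current basis, so we have a Gröbner basis.
Inter-reduce: drop elements whose leading term is divisible by another's, tail-reduce, and make monic.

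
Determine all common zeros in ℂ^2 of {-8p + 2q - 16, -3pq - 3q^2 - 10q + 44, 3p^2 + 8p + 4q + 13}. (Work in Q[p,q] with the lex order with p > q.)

Compute a lex Gröbner basis by Buchberger's algorithm.
f_1 = -8p + 2q - 16, LT = p.
f_2 = -3pq - 3q^2 - 10q + 44, LT = pq.
f_3 = 3p^2 + 8p + 4q + 13, LT = p^2.

S(f_1,f_2): lcm = pq. S = -5/4q^2 - 4/3q + 44/3.
  leading term q^2: no divisor's leading term divides it; move -5/4q^2 to the remainder.
  leading term q: no divisor's leading term divides it; move -4/3q to the remainder.
  leading term 1: no divisor's leading term divides it; move 44/3 to the remainder.
  remainder -5/4q^2 - 4/3q + 44/3 ≠ 0; add h_4 = -5/4q^2 - 4/3q + 44/3 to the basis.

S(f_1,f_3): lcm = p^2. S = -1/4pq - 2/3p - 4/3q - 13/3.
  leading term pq: subtract (1/32q)·f_1 from -1/4pq - 2/3p - 4/3q - 13/3 → -2/3p - 1/16q^2 - 5/6q - 13/3
  leading term p: subtract (1/12)·f_1 from -2/3p - 1/16q^2 - 5/6q - 13/3 → -1/16q^2 - q - 3
  leading term q^2: subtract (1/20)·h_4 from -1/16q^2 - q - 3 → -14/15q - 56/15
  leading term q: no divisor's leading term divides it; move -14/15q to the remainder.
  leading term 1: no divisor's leading term divides it; move -56/15 to the remainder.
  remainder -14/15q - 56/15 ≠ 0; add h_5 = -14/15q - 56/15 to the basis.

The other S-polynomials (S(f_2,f_3), S(f_1,h_4), S(f_2,h_4), S(f_3,h_4), S(f_1,h_5), S(f_2,h_5), S(f_3,h_5), S(h_4,h_5)) all reduce to 0 modulo the current basis, so we have a Gröbner basis.
Inter-reduce: drop elements whose leading term is divisible by another's, tail-reduce, and make monic.
Reduced Gröbner basis: {p + 3, q + 4}.

From the last basis element, q + 4 = 0, so q takes values in {-4}. Each choice, substituted upward through the basis, yields the corresponding point(s) of the solution set.
  q = -4: the earlier basis element becomes p + 3 = 0, giving p = -3 — point (-3, -4).

{(-3, -4)}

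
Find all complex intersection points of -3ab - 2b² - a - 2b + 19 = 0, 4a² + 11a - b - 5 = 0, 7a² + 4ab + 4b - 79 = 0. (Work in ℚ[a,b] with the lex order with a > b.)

Compute a lex Gröbner basis by Buchberger's algorithm.
f_1 = -3ab - a - 2b² - 2b + 19, LT = ab.
f_2 = 4a² + 11a - b - 5, LT = a².
f_3 = 7a² + 4ab + 4b - 79, LT = a².

S(f_1,f_2): lcm = a²b. S = ⅓a² + ⅔ab² - 25/12ab - 19/3a + ¼b² + 5/4b.
  leading term a²: subtract (1/12)·f_2 from ⅓a² + ⅔ab² - 25/12ab - 19/3a + ¼b² + 5/4b → ⅔ab² - 25/12ab - 29/4a + ¼b² + 4/3b + 5/12
  leading term ab²: subtract (-2/9b)·f_1 from ⅔ab² - 25/12ab - 29/4a + ¼b² + 4/3b + 5/12 → -83/36ab - 29/4a - 4/9b³ - 7/36b² + 50/9b + 5/12
  leading term ab: subtract (83/108)·f_1 from -83/36ab - 29/4a - 4/9b³ - 7/36b² + 50/9b + 5/12 → -175/27a - 4/9b³ + 145/108b² + 383/54b - 383/27
  leading term a: no divisor's leading term divides it; move -175/27a to the remainder.
  leading term b³: no divisor's leading term divides it; move -4/9b³ to the remainder.
  leading term b²: no divisor's leading term divides it; move 145/108b² to the remainder.
  leading term b: no divisor's leading term divides it; move 383/54b to the remainder.
  leading term 1: no divisor's leading term divides it; move -383/27 to the remainder.
  remainder -175/27a - 4/9b³ + 145/108b² + 383/54b - 383/27 ≠ 0; add h_4 = -175/27a - 4/9b³ + 145/108b² + 383/54b - 383/27 to the basis.

S(f_1,f_3): lcm = a²b. S = ⅓a² + 2/21ab² + ⅔ab - 19/3a - 4/7b² + 79/7b.
  leading term a²: subtract (1/12)·f_2 from ⅓a² + 2/21ab² + ⅔ab - 19/3a - 4/7b² + 79/7b → 2/21ab² + ⅔ab - 29/4a - 4/7b² + 955/84b + 5/12
  leading term ab²: subtract (-2/63b)·f_1 from 2/21ab² + ⅔ab - 29/4a - 4/7b² + 955/84b + 5/12 → 40/63ab - 29/4a - 4/63b³ - 40/63b² + 431/36b + 5/12
  leading term ab: subtract (-40/189)·f_1 from 40/63ab - 29/4a - 4/63b³ - 40/63b² + 431/36b + 5/12 → -5641/756a - 4/63b³ - 200/189b² + 8731/756b + 3355/756
  leading term a: subtract (5641/4900)·h_4 from -5641/756a - 4/63b³ - 200/189b² + 8731/756b + 3355/756 → 549/1225b³ - 10207/3920b² + 33161/9800b + 25441/1225
  leading term b³: no divisor's leading term divides it; move 549/1225b³ to the remainder.
  leading term b²: no divisor's leading term divides it; move -10207/3920b² to the remainder.
  leading term b: no divisor's leading term divides it; move 33161/9800b to the remainder.
  leading term 1: no divisor's leading term divides it; move 25441/1225 to the remainder.
  remainder 549/1225b³ - 10207/3920b² + 33161/9800b + 25441/1225 ≠ 0; add h_5 = 549/1225b³ - 10207/3920b² + 33161/9800b + 25441/1225 to the basis.

S(f_2,f_3): lcm = a². S = -4/7ab + 11/4a - 23/28b + 281/28.
  leading term ab: subtract (4/21)·f_1 from -4/7ab + 11/4a - 23/28b + 281/28 → 247/84a + 8/21b² - 37/84b + 77/12
  leading term a: subtract (-2223/4900)·h_4 from 247/84a + 8/21b² - 37/84b + 77/12 → -247/1225b³ + 3881/3920b² + 27217/9800b - 23/1225
  leading term b³: subtract (-247/549)·h_5 from -247/1225b³ + 3881/3920b² + 27217/9800b - 23/1225 → -2789/15372b² + 4721/1098b + 35836/3843
  leading term b²: no divisor's leading term divides it; move -2789/15372b² to the remainder.
  leading term b: no divisor's leading term divides it; move 4721/1098b to the remainder.
  leading term 1: no divisor's leading term divides it; move 35836/3843 to the remainder.
  remainder -2789/15372b² + 4721/1098b + 35836/3843 ≠ 0; add h_6 = -2789/15372b² + 4721/1098b + 35836/3843 to the basis.

S(f_1,h_4): lcm = ab. S = ⅓a - 12/175b⁴ + 29/140b³ + 1849/1050b² - 799/525b - 19/3.
  leading term a: subtract (-9/175)·h_4 from ⅓a - 12/175b⁴ + 29/140b³ + 1849/1050b² - 799/525b - 19/3 → -12/175b⁴ + 129/700b³ + 183/100b² - 81/70b - 1236/175
  leading term b⁴: subtract (-28/183b)·h_5 from -12/175b⁴ + 129/700b³ + 183/100b² - 81/70b - 1236/175 → -6857/32025b³ + 60149/25620b² + 129413/64050b - 1236/175
  leading term b³: subtract (-47999/100467)·h_5 from -6857/32025b³ + 60149/25620b² + 129413/64050b - 1236/175 → 1774223/1607472b² + 2923291/803736b + 287267/100467
  leading term b²: subtract (-12419561/2041548)·h_6 from 1774223/1607472b² + 2923291/803736b + 287267/100467 → 15206240/510387b + 30412480/510387
  leading term b: no divisor's leading term divides it; move 15206240/510387b to the remainder.
  leading term 1: no divisor's leading term divides it; move 30412480/510387 to the remainder.
  remainder 15206240/510387b + 30412480/510387 ≠ 0; add h_7 = 15206240/510387b + 30412480/510387 to the basis.

The other S-polynomials (S(f_2,h_4), S(f_3,h_4), S(f_1,h_5), S(f_2,h_5), S(f_3,h_5), S(h_4,h_5), S(f_1,h_6), S(f_2,h_6), S(f_3,h_6), S(h_4,h_6), S(h_5,h_6), S(f_1,h_7), S(f_2,h_7), S(f_3,h_7), S(h_4,h_7), S(h_5,h_7), S(h_6,h_7)) all reduce to 0 modulo the current basis, so we have a Gröbner basis.
Inter-reduce: drop elements whose leading term is divisible by another's, tail-reduce, and make monic.
Reduced Gröbner basis: {a + 3, b + 2}.

From the last basis element, b + 2 = 0, so b takes values in {-2}. Each choice, substituted upward through the basis, yields the corresponding point(s) of the solution set.
  b = -2: the earlier basis element becomes a + 3 = 0, giving a = -3 — point (-3, -2).
Zero-dimensionality of the ideal guarantees finitely many solutions over ℂ.

{(-3, -2)}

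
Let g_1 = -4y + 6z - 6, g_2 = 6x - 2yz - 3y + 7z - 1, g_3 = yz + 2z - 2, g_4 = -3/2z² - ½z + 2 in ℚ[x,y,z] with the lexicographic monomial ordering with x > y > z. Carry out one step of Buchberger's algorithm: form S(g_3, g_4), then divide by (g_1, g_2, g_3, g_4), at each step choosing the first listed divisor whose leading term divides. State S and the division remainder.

lcm(LM(g_3), LM(g_4)) = yz².
S = (lcm/LT(g_3))·g_3 − (lcm/LT(g_4))·g_4 = -⅓yz + 4/3y + 2z² - 2z.
Reduce S modulo (g_1, g_2, g_3, g_4) in that order:
  leading term yz: subtract (1/12z)·g_1 from -⅓yz + 4/3y + 2z² - 2z → 4/3y + 3/2z² - 3/2z
  leading term y: subtract (-⅓)·g_1 from 4/3y + 3/2z² - 3/2z → 3/2z² + ½z - 2
  leading term z²: subtract (-1)·g_4 from 3/2z² + ½z - 2 → 0
The remainder is 0, so this S-polynomial contributes no new basis element.

S(g_3, g_4) = -⅓yz + 4/3y + 2z² - 2z; remainder on division = 0.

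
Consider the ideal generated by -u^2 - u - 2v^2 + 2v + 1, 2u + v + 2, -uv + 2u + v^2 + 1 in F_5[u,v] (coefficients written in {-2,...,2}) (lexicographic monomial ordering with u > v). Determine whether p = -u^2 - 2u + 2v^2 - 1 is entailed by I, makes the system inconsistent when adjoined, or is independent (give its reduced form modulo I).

First compute the reduced Gröbner basis of I by Buchberger's algorithm.
f_1 = -u^2 - u - 2v^2 + 2v + 1, LT = u^2.
f_2 = 2u + v + 2, LT = u.
f_3 = -uv + 2u + v^2 + 1, LT = uv.

S(f_1,f_2): lcm = u^2. S = 2uv + 2v^2 - 2v - 1.
  leading term uv: subtract (v)·f_2 from 2uv + 2v^2 - 2v - 1 → v^2 + v - 1
  leading term v^2: no divisor's leading term divides it; move v^2 to the remainder.
  leading term v: no divisor's leading term divides it; move v to the remainder.
  leading term 1: no divisor's leading term divides it; move -1 to the remainder.
  remainder v^2 + v - 1 ≠ 0; add h_4 = v^2 + v - 1 to the basis.

S(f_1,f_3): lcm = u^2v. S = 2u^2 + uv^2 + uv + u + 2v^3 - 2v^2 - v.
  leading term u^2: subtract (-2)·f_1 from 2u^2 + uv^2 + uv + u + 2v^3 - 2v^2 - v → uv^2 + uv - u + 2v^3 - v^2 - 2v + 2
  leading term uv^2: subtract (-2v^2)·f_2 from uv^2 + uv - u + 2v^3 - v^2 - 2v + 2 → uv - u - v^3 - 2v^2 - 2v + 2
  leading term uv: subtract (-2v)·f_2 from uv - u - v^3 - 2v^2 - 2v + 2 → -u - v^3 + 2v + 2
  leading term u: subtract (2)·f_2 from -u - v^3 + 2v + 2 → -v^3 - 2
  leading term v^3: subtract (-v)·h_4 from -v^3 - 2 → v^2 - v - 2
  leading term v^2: subtract (1)·h_4 from v^2 - v - 2 → -2v - 1
  leading term v: no divisor's leading term divides it; move -2v to the remainder.
  leading term 1: no divisor's leading term divides it; move -1 to the remainder.
  remainder -2v - 1 ≠ 0; add h_5 = -2v - 1 to the basis.

The other S-polynomials (S(f_2,f_3), S(f_1,h_4), S(f_2,h_4), S(f_3,h_4), S(f_1,h_5), S(f_2,h_5), S(f_3,h_5), S(h_4,h_5)) all reduce to 0 modulo the current basis, so we have a Gröbner basis.
Inter-reduce: drop elements whose leading term is divisible by another's, tail-reduce, and make monic.
Reduced Gröbner basis: {u + 2, v - 2}.
Label its elements g_1 = u + 2, g_2 = v - 2.

Reduce p = -u^2 - 2u + 2v^2 - 1 modulo G:
  leading term u^2: subtract (-u)·g_1 from -u^2 - 2u + 2v^2 - 1 → 2v^2 - 1
  leading term v^2: subtract (2v)·g_2 from 2v^2 - 1 → -v - 1
  leading term v: subtract (-1)·g_2 from -v - 1 → 2
  leading term 1: no divisor's leading term divides it; move 2 to the remainder.
  normal form = 2.
The normal form is nonzero, so p ∉ I. Since p minus its normal form lies in I, I + (p) = I + (r) where r = 2; decide whether this ideal is the whole ring.
Here r = 2 is a nonzero constant, hence a unit: 1 ∈ I + (p), the Gröbner basis of I + (p) is {1}, and the enlarged system has no common solution — adjoining p is inconsistent.

The remainder on division by a Gröbner basis is unique — it is the normal form.

Adjoining -u^2 - 2u + 2v^2 - 1 makes the ideal the whole ring: the system is inconsistent.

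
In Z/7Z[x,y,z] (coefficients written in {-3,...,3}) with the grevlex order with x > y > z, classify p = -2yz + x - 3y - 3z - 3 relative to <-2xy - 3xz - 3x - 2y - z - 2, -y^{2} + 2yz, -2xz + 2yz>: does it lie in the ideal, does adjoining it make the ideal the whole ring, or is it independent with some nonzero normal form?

First compute the reduced Gröbner basis of I by Buchberger's algorithm.
f_1 = -2xy - 3xz - 3x - 2y - z - 2, LT = xy.
f_2 = -y^{2} + 2yz, LT = y^{2}.
f_3 = -2xz + 2yz, LT = xz.

S(f_1,f_2): lcm = xy^{2}. S = -2xy + y^{2} - 3yz + y.
  reduce S modulo (f_1, f_2, f_3):
  remainder 2yz + 3x + 3y + z + 2 ≠ 0; add h_4 = 2yz + 3x + 3y + z + 2 to the basis.

S(f_1,f_3): lcm = xyz. S = y^{2}z - 2xz^{2} - 2xz + yz - 3z^{2} + z.
  reduce S modulo (f_1, f_2, f_3, h_4):
  remainder -3z^{2} - 2x - 2y - 2z + 1 ≠ 0; add h_5 = -3z^{2} - 2x - 2y - 2z + 1 to the basis.

S(f_1,h_4): lcm = xyz. S = -2xz^{2} + 2x^{2} + 2xy + xz + yz - 3z^{2} - x + z.
  reduce S modulo (f_1, f_2, f_3, h_4, h_5):
  remainder 2x^{2} - 2x + 2z - 3 ≠ 0; add h_6 = 2x^{2} - 2x + 2z - 3 to the basis.

The other S-polynomials (S(f_2,f_3), S(f_2,h_4), S(f_3,h_4), S(f_1,h_5), S(f_2,h_5), S(f_3,h_5), S(h_4,h_5), S(f_1,h_6), S(f_2,h_6), S(f_3,h_6), S(h_4,h_6), S(h_5,h_6)) all reduce to 0 modulo the current basis, so we have a Gröbner basis.
Inter-reduce: drop elements whose leading term is divisible by another's, tail-reduce, and make monic.
Reduced Gröbner basis: {x^{2} - x + z + 2, xy + x - 3y - 2z + 3, y^{2} + 3x + 3y + z + 2, xz - 2x - 2y - 3z + 1, yz - 2x - 2y - 3z + 1, z^{2} + 3x + 3y + 3z + 2}.
Label its elements g_1 = x^{2} - x + z + 2, g_2 = xy + x - 3y - 2z + 3, g_3 = y^{2} + 3x + 3y + z + 2, g_4 = xz - 2x - 2y - 3z + 1, g_5 = yz - 2x - 2y - 3z + 1, g_6 = z^{2} + 3x + 3y + 3z + 2.

Reduce p = -2yz + x - 3y - 3z - 3 modulo G:
  leading term yz: subtract (-2)·g_5 from -2yz + x - 3y - 3z - 3 → -3x - 2z - 1
  leading term x: no divisor's leading term divides it; move -3x to the remainder.
  leading term z: no divisor's leading term divides it; move -2z to the remainder.
  leading term 1: no divisor's leading term divides it; move -1 to the remainder.
  normal form = -3x - 2z - 1.
The normal form is nonzero, so p ∉ I. Since p minus its normal form lies in I, I + (p) = I + (r) where r = -3x - 2z - 1; decide whether this ideal is the whole ring.
Run Buchberger on G together with r (pairs among the g_i already reduce to 0 since G is a Gröbner basis):
g_1 = x^{2} - x + z + 2, LT = x^{2}.
g_2 = xy + x - 3y - 2z + 3, LT = xy.
g_3 = y^{2} + 3x + 3y + z + 2, LT = y^{2}.
g_4 = xz - 2x - 2y - 3z + 1, LT = xz.
g_5 = yz - 2x - 2y - 3z + 1, LT = yz.
g_6 = z^{2} + 3x + 3y + 3z + 2, LT = z^{2}.
r = -3x - 2z - 1, LT = x.

S(g_1,r): lcm = x^{2}. S = -3xz + x + z + 2.
  reduce S modulo (g_1, g_2, g_3, g_4, g_5, g_6, r):
  remainder y + 2 ≠ 0; add m_8 = y + 2 to the basis.

S(g_2,r): lcm = xy. S = -3yz + x - y - 2z + 3.
  reduce S modulo (g_1, g_2, g_3, g_4, g_5, g_6, r, m_8):
  remainder -3z + 3 ≠ 0; add m_9 = -3z + 3 to the basis.

S(g_4,r): lcm = xz. S = -3z^{2} - 2x - 2y - z + 1.
  reduce S modulo (g_1, g_2, g_3, g_4, g_5, g_6, r, m_8, m_9):
  remainder 1 ≠ 0; add m_10 = 1 to the basis.

The other S-polynomials (S(g_1,g_2), S(g_1,g_3), S(g_1,g_4), S(g_1,g_5), S(g_1,g_6), S(g_2,g_3), S(g_2,g_4), S(g_2,g_5), S(g_2,g_6), S(g_3,g_4), S(g_3,g_5), S(g_3,g_6), S(g_3,r), S(g_4,g_5), S(g_4,g_6), S(g_5,g_6), S(g_5,r), S(g_6,r), S(g_1,m_8), S(g_2,m_8), S(g_3,m_8), S(g_4,m_8), S(g_5,m_8), S(g_6,m_8), S(r,m_8), S(g_1,m_9), S(g_2,m_9), S(g_3,m_9), S(g_4,m_9), S(g_5,m_9), S(g_6,m_9), S(r,m_9), S(m_8,m_9), S(g_1,m_10), S(g_2,m_10), S(g_3,m_10), S(g_4,m_10), S(g_5,m_10), S(g_6,m_10), S(r,m_10), S(m_8,m_10), S(m_9,m_10)) all reduce to 0 modulo the current basis, so we have a Gröbner basis.
Inter-reduce: drop elements whose leading term is divisible by another's, tail-reduce, and make monic.
Reduced Gröbner basis: {1}.
The reduced Gröbner basis of I + (p) is {1}: the ideal is the whole ring, so the enlarged system has no common solution — adjoining p is inconsistent.

Adjoining -2yz + x - 3y - 3z - 3 makes the ideal the whole ring: the system is inconsistent.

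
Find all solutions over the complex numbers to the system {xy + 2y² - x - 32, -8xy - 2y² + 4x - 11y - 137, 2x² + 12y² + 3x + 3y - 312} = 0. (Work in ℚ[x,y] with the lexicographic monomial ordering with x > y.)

{(3, -5)}

Compute a lex Gröbner basis by Buchberger's algorithm.
f_1 = xy - x + 2y² - 32, LT = xy.
f_2 = -8xy + 4x - 2y² - 11y - 137, LT = xy.
f_3 = 2x² + 3x + 12y² + 3y - 312, LT = x².

S(f_1,f_2): lcm = xy. S = -½x + 7/4y² - 11/8y - 393/8.
  leading term x: no divisor's leading term divides it; move -½x to the remainder.
  leading term y²: no divisor's leading term divides it; move 7/4y² to the remainder.
  leading term y: no divisor's leading term divides it; move -11/8y to the remainder.
  leading term 1: no divisor's leading term divides it; move -393/8 to the remainder.
  remainder -½x + 7/4y² - 11/8y - 393/8 ≠ 0; add h_4 = -½x + 7/4y² - 11/8y - 393/8 to the basis.

S(f_1,f_3): lcm = x²y. S = -x² + 2xy² - 3/2xy - 32x - 6y³ - 3/2y² + 156y.
  leading term x²: subtract (-½)·f_3 from -x² + 2xy² - 3/2xy - 32x - 6y³ - 3/2y² + 156y → 2xy² - 3/2xy - 61/2x - 6y³ + 9/2y² + 315/2y - 156
  leading term xy²: subtract (2y)·f_1 from 2xy² - 3/2xy - 61/2x - 6y³ + 9/2y² + 315/2y - 156 → ½xy - 61/2x - 10y³ + 9/2y² + 443/2y - 156
  leading term xy: subtract (½)·f_1 from ½xy - 61/2x - 10y³ + 9/2y² + 443/2y - 156 → -30x - 10y³ + 7/2y² + 443/2y - 140
  leading term x: subtract (60)·h_4 from -30x - 10y³ + 7/2y² + 443/2y - 140 → -10y³ - 203/2y² + 304y + 5615/2
  leading term y³: no divisor's leading term divides it; move -10y³ to the remainder.
  leading term y²: no divisor's leading term divides it; move -203/2y² to the remainder.
  leading term y: no divisor's leading term divides it; move 304y to the remainder.
  leading term 1: no divisor's leading term divides it; move 5615/2 to the remainder.
  remainder -10y³ - 203/2y² + 304y + 5615/2 ≠ 0; add h_5 = -10y³ - 203/2y² + 304y + 5615/2 to the basis.

S(f_2,f_3): lcm = x²y. S = -½x² + ¼xy² - ⅛xy + 137/8x - 6y³ - 3/2y² + 156y.
  leading term x²: subtract (-¼)·f_3 from -½x² + ¼xy² - ⅛xy + 137/8x - 6y³ - 3/2y² + 156y → ¼xy² - ⅛xy + 143/8x - 6y³ + 3/2y² + 627/4y - 78
  leading term xy²: subtract (¼y)·f_1 from ¼xy² - ⅛xy + 143/8x - 6y³ + 3/2y² + 627/4y - 78 → ⅛xy + 143/8x - 13/2y³ + 3/2y² + 659/4y - 78
  leading term xy: subtract (⅛)·f_1 from ⅛xy + 143/8x - 13/2y³ + 3/2y² + 659/4y - 78 → 18x - 13/2y³ + 5/4y² + 659/4y - 74
  leading term x: subtract (-36)·h_4 from 18x - 13/2y³ + 5/4y² + 659/4y - 74 → -13/2y³ + 257/4y² + 461/4y - 3685/2
  leading term y³: subtract (13/20)·h_5 from -13/2y³ + 257/4y² + 461/4y - 3685/2 → 5209/40y² - 1647/20y - 29339/8
  leading term y²: no divisor's leading term divides it; move 5209/40y² to the remainder.
  leading term y: no divisor's leading term divides it; move -1647/20y to the remainder.
  leading term 1: no divisor's leading term divides it; move -29339/8 to the remainder.
  remainder 5209/40y² - 1647/20y - 29339/8 ≠ 0; add h_6 = 5209/40y² - 1647/20y - 29339/8 to the basis.

S(f_1,h_4): lcm = xy. S = -x + 7/2y³ - ¾y² - 393/4y - 32.
  leading term x: subtract (2)·h_4 from -x + 7/2y³ - ¾y² - 393/4y - 32 → 7/2y³ - 17/4y² - 191/2y + 265/4
  leading term y³: subtract (-7/20)·h_5 from 7/2y³ - 17/4y² - 191/2y + 265/4 → -1591/40y² + 109/10y + 8391/8
  leading term y²: subtract (-1591/5209)·h_6 from -1591/40y² + 109/10y + 8391/8 → -296963/20836y - 1484815/20836
  leading term y: no divisor's leading term divides it; move -296963/20836y to the remainder.
  leading term 1: no divisor's leading term divides it; move -1484815/20836 to the remainder.
  remainder -296963/20836y - 1484815/20836 ≠ 0; add h_7 = -296963/20836y - 1484815/20836 to the basis.

The other S-polynomials (S(f_2,h_4), S(f_3,h_4), S(f_1,h_5), S(f_2,h_5), S(f_3,h_5), S(h_4,h_5), S(f_1,h_6), S(f_2,h_6), S(f_3,h_6), S(h_4,h_6), S(h_5,h_6), S(f_1,h_7), S(f_2,h_7), S(f_3,h_7), S(h_4,h_7), S(h_5,h_7), S(h_6,h_7)) all reduce to 0 modulo the current basis, so we have a Gröbner basis.
Inter-reduce: drop elements whose leading term is divisible by another's, tail-reduce, and make monic.
Reduced Gröbner basis: {x - 3, y + 5}.

The lex basis is triangular: the last element involves only y. Solving y + 5 = 0 gives y ∈ {-5}; substituting each value into the earlier elements determines the remaining variables.
  y = -5: the earlier basis element becomes x - 3 = 0, giving x = 3 — point (3, -5).
Check: every point annihilates each of the original generators.
This is the nonlinear analogue of row-reducing a linear system.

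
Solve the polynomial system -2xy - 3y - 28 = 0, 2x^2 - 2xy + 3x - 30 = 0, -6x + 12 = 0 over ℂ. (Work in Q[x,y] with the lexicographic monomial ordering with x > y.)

Compute a lex Gröbner basis by Buchberger's algorithm.
f_1 = -2xy - 3y - 28, LT = xy.
f_2 = 2x^2 - 2xy + 3x - 30, LT = x^2.
f_3 = -6x + 12, LT = x.

S(f_1,f_2): lcm = x^2y. S = xy^2 + 14x + 15y.
  leading term xy^2: subtract (-1/2y)·f_1 from xy^2 + 14x + 15y → 14x - 3/2y^2 + y
  leading term x: subtract (-7/3)·f_3 from 14x - 3/2y^2 + y → -3/2y^2 + y + 28
  leading term y^2: no divisor's leading term divides it; move -3/2y^2 to the remainder.
  leading term y: no divisor's leading term divides it; move y to the remainder.
  leading term 1: no divisor's leading term divides it; move 28 to the remainder.
  remainder -3/2y^2 + y + 28 ≠ 0; add h_4 = -3/2y^2 + y + 28 to the basis.

S(f_1,f_3): lcm = xy. S = 7/2y + 14.
  leading term y: no divisor's leading term divides it; move 7/2y to the remainder.
  leading term 1: no divisor's leading term divides it; move 14 to the remainder.
  remainder 7/2y + 14 ≠ 0; add h_5 = 7/2y + 14 to the basis.

The other S-polynomials (S(f_2,f_3), S(f_1,h_4), S(f_2,h_4), S(f_3,h_4), S(f_1,h_5), S(f_2,h_5), S(f_3,h_5), S(h_4,h_5)) all reduce to 0 modulo the current basis, so we have a Gröbner basis.
Inter-reduce: drop elements whose leading term is divisible by another's, tail-reduce, and make monic.
Reduced Gröbner basis: {x - 2, y + 4}.

From the last basis element, y + 4 = 0, so y takes values in {-4}. Each choice, substituted upward through the basis, yields the corresponding point(s) of the solution set.
  y = -4: the earlier basis element becomes x - 2 = 0, giving x = 2 — point (2, -4).
Substituting each solution back into the original system confirms all equations vanish.

{(2, -4)}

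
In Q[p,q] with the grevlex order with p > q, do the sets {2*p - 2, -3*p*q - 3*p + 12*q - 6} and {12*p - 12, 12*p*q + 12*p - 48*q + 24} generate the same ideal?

Yes, the ideals are equal.

Since reduced Gröbner bases are canonical representatives of ideals under a given ordering, it suffices to compute and compare them.
Buchberger on the first generating set:
f_1 = 2*p - 2, LT = p.
f_2 = -3*p*q - 3*p + 12*q - 6, LT = p*q.

S(f_1,f_2): lcm = p*q. S = -p + 3*q - 2.
  leading term p: subtract (-1/2)·f_1 from -p + 3*q - 2 → 3*q - 3
  leading term q: no divisor's leading term divides it; move 3*q to the remainder.
  leading term 1: no divisor's leading term divides it; move -3 to the remainder.
  remainder 3*q - 3 ≠ 0; add g_3 = 3*q - 3 to the basis.

The other S-polynomials (S(f_1,g_3), S(f_2,g_3)) all reduce to 0 modulo the current basis, so we have a Gröbner basis.
Inter-reduce: drop elements whose leading term is divisible by another's, tail-reduce, and make monic.
Reduced Gröbner basis: {p - 1, q - 1}.

Buchberger on the second generating set:
h_1 = 12*p - 12, LT = p.
h_2 = 12*p*q + 12*p - 48*q + 24, LT = p*q.

S(h_1,h_2): lcm = p*q. S = -p + 3*q - 2.
  leading term p: subtract (-1/12)·h_1 from -p + 3*q - 2 → 3*q - 3
  leading term q: no divisor's leading term divides it; move 3*q to the remainder.
  leading term 1: no divisor's leading term divides it; move -3 to the remainder.
  remainder 3*q - 3 ≠ 0; add k_3 = 3*q - 3 to the basis.

The other S-polynomials (S(h_1,k_3), S(h_2,k_3)) all reduce to 0 modulo the current basis, so we have a Gröbner basis.
Inter-reduce: drop elements whose leading term is divisible by another's, tail-reduce, and make monic.
Reduced Gröbner basis: {p - 1, q - 1}.

The two bases agree; hence the ideals are identical.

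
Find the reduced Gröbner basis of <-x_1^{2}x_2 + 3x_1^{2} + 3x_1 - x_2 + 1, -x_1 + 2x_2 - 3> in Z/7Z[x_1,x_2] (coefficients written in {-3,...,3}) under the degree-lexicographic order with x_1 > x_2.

f_1 = -x_1^{2}x_2 + 3x_1^{2} + 3x_1 - x_2 + 1, LT = x_1^{2}x_2.
f_2 = -x_1 + 2x_2 - 3, LT = x_1.

S(f_1,f_2): lcm = x_1^{2}x_2. S = 2x_1x_2^{2} - 3x_1^{2} - 3x_1x_2 - 3x_1 + x_2 - 1.
  reduce S modulo (f_1, f_2):
  remainder -3x_2^{3} - 3x_2^{2} - 2x_2 + 2 ≠ 0; add g_3 = -3x_2^{3} - 3x_2^{2} - 2x_2 + 2 to the basis.

The other S-polynomials (S(f_1,g_3), S(f_2,g_3)) all reduce to 0 modulo the current basis, so we have a Gröbner basis.
Inter-reduce: drop elements whose leading term is divisible by another's, tail-reduce, and make monic.

G = {x_2^{3} + x_2^{2} + 3x_2 - 3, x_1 - 2x_2 + 3}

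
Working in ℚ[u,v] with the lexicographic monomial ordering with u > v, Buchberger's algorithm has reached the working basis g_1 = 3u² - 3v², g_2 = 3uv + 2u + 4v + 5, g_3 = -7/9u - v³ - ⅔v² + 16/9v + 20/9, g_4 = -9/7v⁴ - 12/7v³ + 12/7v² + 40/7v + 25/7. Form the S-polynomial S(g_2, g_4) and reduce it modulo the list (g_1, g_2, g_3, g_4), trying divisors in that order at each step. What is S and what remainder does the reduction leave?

S(g_2, g_4) = -⅔uv³ + 4/3uv² + 40/9uv + 25/9u + 4/3v⁴ + 5/3v³; remainder on division = 0.

lcm(LM(g_2), LM(g_4)) = uv⁴.
S = (lcm/LT(g_2))·g_2 − (lcm/LT(g_4))·g_4 = -⅔uv³ + 4/3uv² + 40/9uv + 25/9u + 4/3v⁴ + 5/3v³.
Reduce S modulo (g_1, g_2, g_3, g_4) in that order:
  leading term uv³: subtract (-2/9v²)·g_2 from -⅔uv³ + 4/3uv² + 40/9uv + 25/9u + 4/3v⁴ + 5/3v³ → 16/9uv² + 40/9uv + 25/9u + 4/3v⁴ + 23/9v³ + 10/9v²
  leading term uv²: subtract (16/27v)·g_2 from 16/9uv² + 40/9uv + 25/9u + 4/3v⁴ + 23/9v³ + 10/9v² → 88/27uv + 25/9u + 4/3v⁴ + 23/9v³ - 34/27v² - 80/27v
  leading term uv: subtract (88/81)·g_2 from 88/27uv + 25/9u + 4/3v⁴ + 23/9v³ - 34/27v² - 80/27v → 49/81u + 4/3v⁴ + 23/9v³ - 34/27v² - 592/81v - 440/81
  leading term u: subtract (-7/9)·g_3 from 49/81u + 4/3v⁴ + 23/9v³ - 34/27v² - 592/81v - 440/81 → 4/3v⁴ + 16/9v³ - 16/9v² - 160/27v - 100/27
  leading term v⁴: subtract (-28/27)·g_4 from 4/3v⁴ + 16/9v³ - 16/9v² - 160/27v - 100/27 → 0
The remainder is 0, so this S-polynomial contributes no new basis element.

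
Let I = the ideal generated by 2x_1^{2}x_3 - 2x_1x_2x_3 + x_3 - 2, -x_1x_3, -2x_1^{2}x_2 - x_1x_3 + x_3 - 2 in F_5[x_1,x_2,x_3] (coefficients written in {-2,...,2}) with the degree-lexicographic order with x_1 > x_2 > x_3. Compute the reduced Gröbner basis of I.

G = {x_1, x_3 - 2}

The reduced Gröbner basis is the canonical form of the ideal for this ordering.

f_1 = 2x_1^{2}x_3 - 2x_1x_2x_3 + x_3 - 2, LT = x_1^{2}x_3.
f_2 = -x_1x_3, LT = x_1x_3.
f_3 = -2x_1^{2}x_2 - x_1x_3 + x_3 - 2, LT = x_1^{2}x_2.

S(f_1,f_2): lcm = x_1^{2}x_3. S = -x_1x_2x_3 - 2x_3 - 1.
  leading term x_1x_2x_3: subtract (x_2)·f_2 from -x_1x_2x_3 - 2x_3 - 1 → -2x_3 - 1
  leading term x_3: no divisor's leading term divides it; move -2x_3 to the remainder.
  leading term 1: no divisor's leading term divides it; move -1 to the remainder.
  remainder -2x_3 - 1 ≠ 0; add g_4 = -2x_3 - 1 to the basis.

S(f_1,g_4): lcm = x_1^{2}x_3. S = -x_1x_2x_3 + 2x_1^{2} - 2x_3 - 1.
  leading term x_1x_2x_3: subtract (x_2)·f_2 from -x_1x_2x_3 + 2x_1^{2} - 2x_3 - 1 → 2x_1^{2} - 2x_3 - 1
  leading term x_1^{2}: no divisor's leading term divides it; move 2x_1^{2} to the remainder.
  leading term x_3: subtract (1)·g_4 from -2x_3 - 1 → 0
  remainder 2x_1^{2} ≠ 0; add g_5 = 2x_1^{2} to the basis.

S(f_2,g_4): lcm = x_1x_3. S = 2x_1.
  leading term x_1: no divisor's leading term divides it; move 2x_1 to the remainder.
  remainder 2x_1 ≠ 0; add g_6 = 2x_1 to the basis.

The other S-polynomials (S(f_1,f_3), S(f_2,f_3), S(f_3,g_4), S(f_1,g_5), S(f_2,g_5), S(f_3,g_5), S(g_4,g_5), S(f_1,g_6), S(f_2,g_6), S(f_3,g_6), S(g_4,g_6), S(g_5,g_6)) all reduce to 0 modulo the current basis, so we have a Gröbner basis.
Inter-reduce: drop elements whose leading term is divisible by another's, tail-reduce, and make monic.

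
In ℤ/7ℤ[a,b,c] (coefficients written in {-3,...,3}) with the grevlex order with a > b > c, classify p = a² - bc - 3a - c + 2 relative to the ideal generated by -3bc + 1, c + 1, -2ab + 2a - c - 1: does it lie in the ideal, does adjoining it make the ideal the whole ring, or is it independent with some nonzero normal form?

First compute the reduced Gröbner basis of I by Buchberger's algorithm.
f_1 = -3bc + 1, LT = bc.
f_2 = c + 1, LT = c.
f_3 = -2ab + 2a - c - 1, LT = ab.

S(f_1,f_2): lcm = bc. S = -b + 2.
  leading term b: no divisor's leading term divides it; move -b to the remainder.
  leading term 1: no divisor's leading term divides it; move 2 to the remainder.
  remainder -b + 2 ≠ 0; add h_4 = -b + 2 to the basis.

S(f_1,f_3): lcm = abc. S = ac + 3c² + 2a + 3c.
  leading term ac: subtract (a)·f_2 from ac + 3c² + 2a + 3c → 3c² + a + 3c
  leading term c²: subtract (3c)·f_2 from 3c² + a + 3c → a
  leading term a: no divisor's leading term divides it; move a to the remainder.
  remainder a ≠ 0; add h_5 = a to the basis.

S(f_2,f_3): leading monomials are coprime, so the S-polynomial reduces to 0 (Buchberger's first criterion).
S(f_1,h_4): lcm = bc. S = 2c + 2.
  leading term c: subtract (2)·f_2 from 2c + 2 → 0
  remainder 0.

S(f_2,h_4): leading monomials are coprime, so the S-polynomial reduces to 0 (Buchberger's first criterion).
S(f_3,h_4): lcm = ab. S = a - 3c - 3.
  leading term a: subtract (1)·h_5 from a - 3c - 3 → -3c - 3
  leading term c: subtract (-3)·f_2 from -3c - 3 → 0
  remainder 0.

S(f_1,h_5): leading monomials are coprime, so the S-polynomial reduces to 0 (Buchberger's first criterion).
S(f_2,h_5): leading monomials are coprime, so the S-polynomial reduces to 0 (Buchberger's first criterion).
S(f_3,h_5): lcm = ab. S = -a - 3c - 3.
  leading term a: subtract (-1)·h_5 from -a - 3c - 3 → -3c - 3
  leading term c: subtract (-3)·f_2 from -3c - 3 → 0
  remainder 0.

S(h_4,h_5): leading monomials are coprime, so the S-polynomial reduces to 0 (Buchberger's first criterion).
Every S-polynomial of the final basis reduces to 0, so we have a Gröbner basis.
Inter-reduce: drop elements whose leading term is divisible by another's, tail-reduce, and make monic.
Reduced Gröbner basis: {a, b - 2, c + 1}.
Label its elements g_1 = a, g_2 = b - 2, g_3 = c + 1.

Reduce p = a² - bc - 3a - c + 2 modulo G:
  leading term a²: subtract (a)·g_1 from a² - bc - 3a - c + 2 → -bc - 3a - c + 2
  leading term bc: subtract (-c)·g_2 from -bc - 3a - c + 2 → -3a - 3c + 2
  leading term a: subtract (-3)·g_1 from -3a - 3c + 2 → -3c + 2
  leading term c: subtract (-3)·g_3 from -3c + 2 → -2
  leading term 1: no divisor's leading term divides it; move -2 to the remainder.
  normal form = -2.
The normal form is nonzero, so p ∉ I. Since p minus its normal form lies in I, I + (p) = I + (r) where r = -2; decide whether this ideal is the whole ring.
Here r = -2 is a nonzero constant, hence a unit: 1 ∈ I + (p), the Gröbner basis of I + (p) is {1}, and the enlarged system has no common solution — adjoining p is inconsistent.

Adjoining a² - bc - 3a - c + 2 makes the ideal the whole ring: the system is inconsistent.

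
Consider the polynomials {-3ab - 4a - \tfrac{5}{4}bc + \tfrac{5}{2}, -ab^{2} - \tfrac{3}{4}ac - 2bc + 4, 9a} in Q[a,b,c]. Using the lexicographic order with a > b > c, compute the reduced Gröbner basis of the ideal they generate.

G = {a, bc - 2}

f_1 = -3ab - 4a - \tfrac{5}{4}bc + \tfrac{5}{2}, LT = ab.
f_2 = -ab^{2} - \tfrac{3}{4}ac - 2bc + 4, LT = ab^{2}.
f_3 = 9a, LT = a.

S(f_1,f_2): lcm = ab^{2}. S = \tfrac{4}{3}ab - \tfrac{3}{4}ac + \tfrac{5}{12}b^{2}c - 2bc - \tfrac{5}{6}b + 4.
  leading term ab: subtract (-\tfrac{4}{9})·f_1 from \tfrac{4}{3}ab - \tfrac{3}{4}ac + \tfrac{5}{12}b^{2}c - 2bc - \tfrac{5}{6}b + 4 → -\tfrac{3}{4}ac - \tfrac{16}{9}a + \tfrac{5}{12}b^{2}c - \tfrac{23}{9}bc - \tfrac{5}{6}b + \tfrac{46}{9}
  leading term ac: subtract (-\tfrac{1}{12}c)·f_3 from -\tfrac{3}{4}ac - \tfrac{16}{9}a + \tfrac{5}{12}b^{2}c - \tfrac{23}{9}bc - \tfrac{5}{6}b + \tfrac{46}{9} → -\tfrac{16}{9}a + \tfrac{5}{12}b^{2}c - \tfrac{23}{9}bc - \tfrac{5}{6}b + \tfrac{46}{9}
  leading term a: subtract (-\tfrac{16}{81})·f_3 from -\tfrac{16}{9}a + \tfrac{5}{12}b^{2}c - \tfrac{23}{9}bc - \tfrac{5}{6}b + \tfrac{46}{9} → \tfrac{5}{12}b^{2}c - \tfrac{23}{9}bc - \tfrac{5}{6}b + \tfrac{46}{9}
  leading term b^{2}c: no divisor's leading term divides it; move \tfrac{5}{12}b^{2}c to the remainder.
  leading term bc: no divisor's leading term divides it; move -\tfrac{23}{9}bc to the remainder.
  leading term b: no divisor's leading term divides it; move -\tfrac{5}{6}b to the remainder.
  leading term 1: no divisor's leading term divides it; move \tfrac{46}{9} to the remainder.
  remainder \tfrac{5}{12}b^{2}c - \tfrac{23}{9}bc - \tfrac{5}{6}b + \tfrac{46}{9} ≠ 0; add g_4 = \tfrac{5}{12}b^{2}c - \tfrac{23}{9}bc - \tfrac{5}{6}b + \tfrac{46}{9} to the basis.

S(f_1,f_3): lcm = ab. S = \tfrac{4}{3}a + \tfrac{5}{12}bc - \tfrac{5}{6}.
  leading term a: subtract (\tfrac{4}{27})·f_3 from \tfrac{4}{3}a + \tfrac{5}{12}bc - \tfrac{5}{6} → \tfrac{5}{12}bc - \tfrac{5}{6}
  leading term bc: no divisor's leading term divides it; move \tfrac{5}{12}bc to the remainder.
  leading term 1: no divisor's leading term divides it; move -\tfrac{5}{6} to the remainder.
  remainder \tfrac{5}{12}bc - \tfrac{5}{6} ≠ 0; add g_5 = \tfrac{5}{12}bc - \tfrac{5}{6} to the basis.

The other S-polynomials (S(f_2,f_3), S(f_1,g_4), S(f_2,g_4), S(f_3,g_4), S(f_1,g_5), S(f_2,g_5), S(f_3,g_5), S(g_4,g_5)) all reduce to 0 modulo the current basis, so we have a Gröbner basis.
Inter-reduce: drop elements whose leading term is divisible by another's, tail-reduce, and make monic.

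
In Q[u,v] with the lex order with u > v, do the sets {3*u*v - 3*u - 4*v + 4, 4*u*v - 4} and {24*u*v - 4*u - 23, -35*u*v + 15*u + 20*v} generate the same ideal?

No, the ideals differ.

Equality of ideals is decidable: compute both reduced Gröbner bases (unique for the ordering) and check whether they agree.
Buchberger on the first generating set:
f_1 = 3*u*v - 3*u - 4*v + 4, LT = u*v.
f_2 = 4*u*v - 4, LT = u*v.

S(f_1,f_2): lcm = u*v. S = -u - 4/3*v + 7/3.
  leading term u: no divisor's leading term divides it; move -u to the remainder.
  leading term v: no divisor's leading term divides it; move -4/3*v to the remainder.
  leading term 1: no divisor's leading term divides it; move 7/3 to the remainder.
  remainder -u - 4/3*v + 7/3 ≠ 0; add g_3 = -u - 4/3*v + 7/3 to the basis.

S(f_1,g_3): lcm = u*v. S = -u - 4/3*v**2 + v + 4/3.
  leading term u: subtract (1)·g_3 from -u - 4/3*v**2 + v + 4/3 → -4/3*v**2 + 7/3*v - 1
  leading term v**2: no divisor's leading term divides it; move -4/3*v**2 to the remainder.
  leading term v: no divisor's leading term divides it; move 7/3*v to the remainder.
  leading term 1: no divisor's leading term divides it; move -1 to the remainder.
  remainder -4/3*v**2 + 7/3*v - 1 ≠ 0; add g_4 = -4/3*v**2 + 7/3*v - 1 to the basis.

The other S-polynomials (S(f_2,g_3), S(f_1,g_4), S(f_2,g_4), S(g_3,g_4)) all reduce to 0 modulo the current basis, so we have a Gröbner basis.
Inter-reduce: drop elements whose leading term is divisible by another's, tail-reduce, and make monic.
Reduced Gröbner basis: {u + 4/3*v - 7/3, v**2 - 7/4*v + 3/4}.

Buchberger on the second generating set:
h_1 = 24*u*v - 4*u - 23, LT = u*v.
h_2 = -35*u*v + 15*u + 20*v, LT = u*v.

S(h_1,h_2): lcm = u*v. S = 11/42*u + 4/7*v - 23/24.
  leading term u: no divisor's leading term divides it; move 11/42*u to the remainder.
  leading term v: no divisor's leading term divides it; move 4/7*v to the remainder.
  leading term 1: no divisor's leading term divides it; move -23/24 to the remainder.
  remainder 11/42*u + 4/7*v - 23/24 ≠ 0; add k_3 = 11/42*u + 4/7*v - 23/24 to the basis.

S(h_1,k_3): lcm = u*v. S = -1/6*u - 24/11*v**2 + 161/44*v - 23/24.
  leading term u: subtract (-7/11)·k_3 from -1/6*u - 24/11*v**2 + 161/44*v - 23/24 → -24/11*v**2 + 177/44*v - 69/44
  leading term v**2: no divisor's leading term divides it; move -24/11*v**2 to the remainder.
  leading term v: no divisor's leading term divides it; move 177/44*v to the remainder.
  leading term 1: no divisor's leading term divides it; move -69/44 to the remainder.
  remainder -24/11*v**2 + 177/44*v - 69/44 ≠ 0; add k_4 = -24/11*v**2 + 177/44*v - 69/44 to the basis.

The other S-polynomials (S(h_2,k_3), S(h_1,k_4), S(h_2,k_4), S(k_3,k_4)) all reduce to 0 modulo the current basis, so we have a Gröbner basis.
Inter-reduce: drop elements whose leading term is divisible by another's, tail-reduce, and make monic.
Reduced Gröbner basis: {u + 24/11*v - 161/44, v**2 - 59/32*v + 23/32}.

Since the reduced bases disagree, the two ideals are not the same.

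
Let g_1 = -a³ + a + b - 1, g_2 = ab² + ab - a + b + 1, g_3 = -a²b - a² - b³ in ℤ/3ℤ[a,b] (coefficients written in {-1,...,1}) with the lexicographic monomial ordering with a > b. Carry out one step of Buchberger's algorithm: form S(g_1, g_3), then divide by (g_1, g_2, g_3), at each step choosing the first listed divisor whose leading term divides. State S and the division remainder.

S(g_1, g_3) = -a³ - ab³ - ab - b² + b; remainder on division = 0.

lcm(LM(g_1), LM(g_3)) = a³b.
S = (lcm/LT(g_1))·g_1 − (lcm/LT(g_3))·g_3 = -a³ - ab³ - ab - b² + b.
Reduce S modulo (g_1, g_2, g_3) in that order:
  leading term a³: subtract (1)·g_1 from -a³ - ab³ - ab - b² + b → -ab³ - ab - a - b² + 1
  leading term ab³: subtract (-b)·g_2 from -ab³ - ab - a - b² + 1 → ab² + ab - a + b + 1
  leading term ab²: subtract (1)·g_2 from ab² + ab - a + b + 1 → 0
The remainder is 0, so this S-polynomial contributes no new basis element.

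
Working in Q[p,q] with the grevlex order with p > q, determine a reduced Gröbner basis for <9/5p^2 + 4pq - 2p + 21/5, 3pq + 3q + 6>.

G = {p^2 - 10/9p - 20/9q - 19/9, pq + q + 2, q^2 + 9/10p - 19/10}

f_1 = 9/5p^2 + 4pq - 2p + 21/5, LT = p^2.
f_2 = 3pq + 3q + 6, LT = pq.

S(f_1,f_2): lcm = p^2q. S = 20/9pq^2 - 19/9pq - 2p + 7/3q.
  leading term pq^2: subtract (20/27q)·f_2 from 20/9pq^2 - 19/9pq - 2p + 7/3q → -19/9pq - 20/9q^2 - 2p - 19/9q
  leading term pq: subtract (-19/27)·f_2 from -19/9pq - 20/9q^2 - 2p - 19/9q → -20/9q^2 - 2p + 38/9
  leading term q^2: no divisor's leading term divides it; move -20/9q^2 to the remainder.
  leading term p: no divisor's leading term divides it; move -2p to the remainder.
  leading term 1: no divisor's leading term divides it; move 38/9 to the remainder.
  remainder -20/9q^2 - 2p + 38/9 ≠ 0; add g_3 = -20/9q^2 - 2p + 38/9 to the basis.

The other S-polynomials (S(f_1,g_3), S(f_2,g_3)) all reduce to 0 modulo the current basis, so we have a Gröbner basis.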